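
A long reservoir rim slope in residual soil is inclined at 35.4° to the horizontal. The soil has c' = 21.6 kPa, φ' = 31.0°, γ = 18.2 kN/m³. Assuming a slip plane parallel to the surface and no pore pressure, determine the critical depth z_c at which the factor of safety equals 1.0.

z_c = 16.27 m

Setting FS = 1.00 in FS = [c' + γz cos²β tanφ'] / [γz sinβ cosβ] and solving for z:
z = c' / [γ cosβ (FS·sinβ − cosβ·tanφ')]
  = 21.6 / [18.2·cos35.4°·(1.00·sin35.4° − cos35.4°·tan31.0°)]
  = 21.6 / [18.2·0.8151·(1.00·0.5793 − 0.8151·0.6009)]
  = 21.6 / 1.3278 = 16.267 m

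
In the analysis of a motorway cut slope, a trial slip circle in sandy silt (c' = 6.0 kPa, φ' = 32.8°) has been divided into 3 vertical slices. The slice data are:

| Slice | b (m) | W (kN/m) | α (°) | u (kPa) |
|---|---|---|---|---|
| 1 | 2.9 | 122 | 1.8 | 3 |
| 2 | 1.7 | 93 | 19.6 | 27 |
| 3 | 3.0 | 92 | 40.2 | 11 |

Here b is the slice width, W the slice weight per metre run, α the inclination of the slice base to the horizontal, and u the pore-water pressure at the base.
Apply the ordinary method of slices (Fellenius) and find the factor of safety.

Ordinary method of slices: FS = Σ[c'·Δl_i + (W_i cosα_i − u_i·Δl_i)·tanφ'] / Σ W_i sinα_i, with Δl_i = b_i / cosα_i.
Slice 1: Δl = 2.9/cos1.8° = 2.901 m; N'_1 = 122·cos1.8° − 3·2.901 = 113.2; c'Δl = 17.41; W sinα = 3.8
Slice 2: Δl = 1.7/cos19.6° = 1.805 m; N'_2 = 93·cos19.6° − 27·1.805 = 38.9; c'Δl = 10.83; W sinα = 31.2
Slice 3: Δl = 3.0/cos40.2° = 3.928 m; N'_3 = 92·cos40.2° − 11·3.928 = 27.1; c'Δl = 23.57; W sinα = 59.4
Σc'Δl = 51.8 kN/m; ΣN' = 179.2 kN/m; ΣW sinα = 94.4 kN/m
Resisting = 51.8 + 179.2·tan32.8° = 51.8 + 115.5 = 167.3 kN/m
FS = 167.3 / 94.4 = 1.772

FS = 1.77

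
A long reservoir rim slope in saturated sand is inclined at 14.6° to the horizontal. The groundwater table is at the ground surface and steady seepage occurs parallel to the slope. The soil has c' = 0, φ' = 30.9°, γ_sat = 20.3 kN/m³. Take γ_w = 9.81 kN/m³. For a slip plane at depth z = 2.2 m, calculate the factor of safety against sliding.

With seepage parallel to the slope and the water table at the surface, the effective normal stress on the slip plane uses the buoyant unit weight γ' = γ_sat − γ_w while the driving shear stress uses γ_sat:
FS = [c' + γ' z cos²β tanφ'] / [γ_sat z sinβ cosβ]
(For c' = 0 this reduces to FS = (γ'/γ_sat)·tanφ'/tanβ.)
γ' = 20.3 − 9.81 = 10.49 kN/m³
Numerator = 0.0 + 10.49·2.2·cos²14.6°·tan30.9° = 0.0 + 10.49·2.2·0.9365·0.5985 = 12.934 kPa
Denominator = 20.3·2.2·sin14.6°·cos14.6° = 20.3·2.2·0.2521·0.9677 = 10.894 kPa
FS = 12.934 / 10.894 = 1.187

FS = 1.19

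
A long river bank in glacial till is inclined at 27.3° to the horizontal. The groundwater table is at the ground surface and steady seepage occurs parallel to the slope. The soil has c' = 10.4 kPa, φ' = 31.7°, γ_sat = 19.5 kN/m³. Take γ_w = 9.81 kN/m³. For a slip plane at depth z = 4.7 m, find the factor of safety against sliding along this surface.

With seepage parallel to the slope and the water table at the surface, the effective normal stress on the slip plane uses the buoyant unit weight γ' = γ_sat − γ_w while the driving shear stress uses γ_sat:
FS = [c' + γ' z cos²β tanφ'] / [γ_sat z sinβ cosβ]
γ' = 19.5 − 9.81 = 9.69 kN/m³
Numerator = 10.4 + 9.69·4.7·cos²27.3°·tan31.7° = 10.4 + 9.69·4.7·0.7896·0.6176 = 32.611 kPa
Denominator = 19.5·4.7·sin27.3°·cos27.3° = 19.5·4.7·0.4586·0.8886 = 37.353 kPa
FS = 32.611 / 37.353 = 0.873

FS = 0.87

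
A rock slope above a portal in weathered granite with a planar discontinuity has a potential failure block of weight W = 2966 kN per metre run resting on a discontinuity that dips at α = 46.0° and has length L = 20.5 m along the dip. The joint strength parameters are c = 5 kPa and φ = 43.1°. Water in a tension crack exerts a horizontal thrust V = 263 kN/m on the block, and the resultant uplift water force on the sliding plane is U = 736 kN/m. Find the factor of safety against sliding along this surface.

Resolving the block weight along and normal to the plane and applying the Mohr–Coulomb strength on the joint:
N' = W cosα − U − V sinα = 2966·cos46.0° − 736 − 263·sin46.0° = 1135.2 kN/m
Driving force T = W sinα + V cosα = 2966·sin46.0° + 263·cos46.0° = 2316.3 kN/m
Resisting force R = c·L + N'·tanφ = 5·20.5 + 1135.2·tan43.1° = 102.5 + 1062.3 = 1164.8 kN/m
FS = R / T = 1164.8 / 2316.3 = 0.503

FS = 0.50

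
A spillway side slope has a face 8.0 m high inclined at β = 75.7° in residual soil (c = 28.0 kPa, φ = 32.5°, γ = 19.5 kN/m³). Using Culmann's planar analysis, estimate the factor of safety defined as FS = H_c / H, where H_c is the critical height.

H_c = (4c/γ) · sinβ cosφ / [1 − cos(β − φ)]
    = (4·28.0/19.5) · sin75.7°·cos32.5° / [1 − cos43.2°]
    = 5.744 · 0.8173 / 0.2710 = 17.32 m
FS = H_c / H = 17.32 / 8.0 = 2.165

FS = 2.16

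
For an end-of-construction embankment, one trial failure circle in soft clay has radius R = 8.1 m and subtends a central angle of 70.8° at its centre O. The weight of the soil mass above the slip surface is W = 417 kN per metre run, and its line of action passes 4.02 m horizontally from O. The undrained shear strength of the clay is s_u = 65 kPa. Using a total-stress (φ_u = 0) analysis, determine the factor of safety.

Taking moments about the centre O, the resisting moment is provided by the undrained shear strength acting along the arc:
Arc length L_a = R·θ = 8.1·(70.8°·π/180) = 8.1·1.2357 = 10.01 m
M_R = s_u·L_a·R = 65·10.01·8.1 = 5269.8 kN·m/m
M_D = W·d = 417·4.02 = 1676.3 kN·m/m
FS = M_R / M_D = 5269.8 / 1676.3 = 3.144

FS = 3.14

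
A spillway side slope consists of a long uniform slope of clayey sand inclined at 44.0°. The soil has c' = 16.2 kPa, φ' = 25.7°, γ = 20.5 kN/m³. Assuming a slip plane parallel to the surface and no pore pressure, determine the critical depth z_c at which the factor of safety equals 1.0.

Setting FS = 1.00 in FS = [c' + γz cos²β tanφ'] / [γz sinβ cosβ] and solving for z:
z = c' / [γ cosβ (FS·sinβ − cosβ·tanφ')]
  = 16.2 / [20.5·cos44.0°·(1.00·sin44.0° − cos44.0°·tan25.7°)]
  = 16.2 / [20.5·0.7193·(1.00·0.6947 − 0.7193·0.4813)]
  = 16.2 / 5.1386 = 3.153 m

z_c = 3.15 m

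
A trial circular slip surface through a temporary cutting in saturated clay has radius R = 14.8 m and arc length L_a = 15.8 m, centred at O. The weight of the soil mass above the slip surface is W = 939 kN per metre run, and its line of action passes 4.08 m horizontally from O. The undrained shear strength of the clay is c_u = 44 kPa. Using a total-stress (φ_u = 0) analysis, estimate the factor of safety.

Taking moments about the centre O, the resisting moment is provided by the undrained shear strength acting along the arc:
M_R = c_u·L_a·R = 44·15.80·14.8 = 10289.0 kN·m/m
M_D = W·d = 939·4.08 = 3831.1 kN·m/m
FS = M_R / M_D = 10289.0 / 3831.1 = 2.686

FS = 2.69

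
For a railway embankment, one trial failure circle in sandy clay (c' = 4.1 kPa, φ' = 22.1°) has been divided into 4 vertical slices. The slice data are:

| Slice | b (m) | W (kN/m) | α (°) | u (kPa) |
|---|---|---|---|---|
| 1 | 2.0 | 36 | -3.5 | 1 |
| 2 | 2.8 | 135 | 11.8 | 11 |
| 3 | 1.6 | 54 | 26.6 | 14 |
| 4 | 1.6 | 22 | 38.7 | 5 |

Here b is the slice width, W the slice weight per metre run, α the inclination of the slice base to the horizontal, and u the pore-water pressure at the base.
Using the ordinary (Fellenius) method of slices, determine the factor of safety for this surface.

Ordinary method of slices: FS = Σ[c'·Δl_i + (W_i cosα_i − u_i·Δl_i)·tanφ'] / Σ W_i sinα_i, with Δl_i = b_i / cosα_i.
Slice 1: Δl = 2.0/cos(-3.5°) = 2.004 m; N'_1 = 36·cos(-3.5°) − 1·2.004 = 33.9; c'Δl = 8.22; W sinα = -2.2
Slice 2: Δl = 2.8/cos11.8° = 2.860 m; N'_2 = 135·cos11.8° − 11·2.860 = 100.7; c'Δl = 11.73; W sinα = 27.6
Slice 3: Δl = 1.6/cos26.6° = 1.789 m; N'_3 = 54·cos26.6° − 14·1.789 = 23.2; c'Δl = 7.34; W sinα = 24.2
Slice 4: Δl = 1.6/cos38.7° = 2.050 m; N'_4 = 22·cos38.7° − 5·2.050 = 6.9; c'Δl = 8.41; W sinα = 13.8
Σc'Δl = 35.7 kN/m; ΣN' = 164.8 kN/m; ΣW sinα = 63.3 kN/m
Resisting = 35.7 + 164.8·tan22.1° = 35.7 + 66.9 = 102.6 kN/m
FS = 102.6 / 63.3 = 1.620

FS = 1.62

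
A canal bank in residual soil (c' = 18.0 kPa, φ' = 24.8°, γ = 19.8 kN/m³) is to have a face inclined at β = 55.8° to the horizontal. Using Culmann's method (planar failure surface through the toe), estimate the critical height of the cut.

H_c = 19.11 m

Culmann's analysis gives the critical failure plane at α_cr = (β + φ')/2 = (55.8 + 24.8)/2 = 40.3°, and the critical height
H_c = (4c'/γ) · sinβ cosφ' / [1 − cos(β − φ')]
    = (4·18.0/19.8) · sin55.8°·cos24.8° / [1 − cos(31.0°)]
    = 3.636 · 0.8271·0.9078 / [1 − 0.8572]
    = 3.636 · 0.7508 / 0.1428
    = 19.11 m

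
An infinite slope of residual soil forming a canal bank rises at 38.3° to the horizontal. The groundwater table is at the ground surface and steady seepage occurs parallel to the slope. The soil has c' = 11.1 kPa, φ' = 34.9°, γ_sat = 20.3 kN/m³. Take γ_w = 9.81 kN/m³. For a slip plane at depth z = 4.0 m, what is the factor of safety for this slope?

With seepage parallel to the slope and the water table at the surface, the effective normal stress on the slip plane uses the buoyant unit weight γ' = γ_sat − γ_w while the driving shear stress uses γ_sat:
FS = [c' + γ' z cos²β tanφ'] / [γ_sat z sinβ cosβ]
γ' = 20.3 − 9.81 = 10.49 kN/m³
Numerator = 11.1 + 10.49·4.0·cos²38.3°·tan34.9° = 11.1 + 10.49·4.0·0.6159·0.6976 = 29.128 kPa
Denominator = 20.3·4.0·sin38.3°·cos38.3° = 20.3·4.0·0.6198·0.7848 = 39.495 kPa
FS = 29.128 / 39.495 = 0.738

FS = 0.74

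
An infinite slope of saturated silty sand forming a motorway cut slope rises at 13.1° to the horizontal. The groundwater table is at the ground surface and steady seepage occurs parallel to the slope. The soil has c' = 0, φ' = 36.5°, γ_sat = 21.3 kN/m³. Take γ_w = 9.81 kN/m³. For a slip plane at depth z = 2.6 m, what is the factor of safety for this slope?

With seepage parallel to the slope and the water table at the surface, the effective normal stress on the slip plane uses the buoyant unit weight γ' = γ_sat − γ_w while the driving shear stress uses γ_sat:
FS = [c' + γ' z cos²β tanφ'] / [γ_sat z sinβ cosβ]
(For c' = 0 this reduces to FS = (γ'/γ_sat)·tanφ'/tanβ.)
γ' = 21.3 − 9.81 = 11.49 kN/m³
Numerator = 0.0 + 11.49·2.6·cos²13.1°·tan36.5° = 0.0 + 11.49·2.6·0.9486·0.7400 = 20.970 kPa
Denominator = 21.3·2.6·sin13.1°·cos13.1° = 21.3·2.6·0.2267·0.9740 = 12.225 kPa
FS = 20.970 / 12.225 = 1.715

FS = 1.72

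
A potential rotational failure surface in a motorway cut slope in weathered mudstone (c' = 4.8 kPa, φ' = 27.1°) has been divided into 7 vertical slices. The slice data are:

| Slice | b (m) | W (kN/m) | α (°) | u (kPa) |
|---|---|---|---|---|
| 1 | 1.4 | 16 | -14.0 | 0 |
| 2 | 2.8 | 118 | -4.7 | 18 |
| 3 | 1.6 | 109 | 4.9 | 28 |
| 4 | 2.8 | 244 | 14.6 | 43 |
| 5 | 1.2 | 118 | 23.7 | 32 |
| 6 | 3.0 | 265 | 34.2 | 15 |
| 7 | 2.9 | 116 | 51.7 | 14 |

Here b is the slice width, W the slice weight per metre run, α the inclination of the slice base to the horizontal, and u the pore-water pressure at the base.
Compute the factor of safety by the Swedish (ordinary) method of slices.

Ordinary method of slices: FS = Σ[c'·Δl_i + (W_i cosα_i − u_i·Δl_i)·tanφ'] / Σ W_i sinα_i, with Δl_i = b_i / cosα_i.
Slice 1: Δl = 1.4/cos(-14.0°) = 1.443 m; N'_1 = 16·cos(-14.0°) − 0·1.443 = 15.5; c'Δl = 6.93; W sinα = -3.9
Slice 2: Δl = 2.8/cos(-4.7°) = 2.809 m; N'_2 = 118·cos(-4.7°) − 18·2.809 = 67.0; c'Δl = 13.49; W sinα = -9.7
Slice 3: Δl = 1.6/cos4.9° = 1.606 m; N'_3 = 109·cos4.9° − 28·1.606 = 63.6; c'Δl = 7.71; W sinα = 9.3
Slice 4: Δl = 2.8/cos14.6° = 2.893 m; N'_4 = 244·cos14.6° − 43·2.893 = 111.7; c'Δl = 13.89; W sinα = 61.5
Slice 5: Δl = 1.2/cos23.7° = 1.311 m; N'_5 = 118·cos23.7° − 32·1.311 = 66.1; c'Δl = 6.29; W sinα = 47.4
Slice 6: Δl = 3.0/cos34.2° = 3.627 m; N'_6 = 265·cos34.2° − 15·3.627 = 164.8; c'Δl = 17.41; W sinα = 149.0
Slice 7: Δl = 2.9/cos51.7° = 4.679 m; N'_7 = 116·cos51.7° − 14·4.679 = 6.4; c'Δl = 22.46; W sinα = 91.0
Σc'Δl = 88.2 kN/m; ΣN' = 495.2 kN/m; ΣW sinα = 344.7 kN/m
Resisting = 88.2 + 495.2·tan27.1° = 88.2 + 253.4 = 341.6 kN/m
FS = 341.6 / 344.7 = 0.991

FS = 0.99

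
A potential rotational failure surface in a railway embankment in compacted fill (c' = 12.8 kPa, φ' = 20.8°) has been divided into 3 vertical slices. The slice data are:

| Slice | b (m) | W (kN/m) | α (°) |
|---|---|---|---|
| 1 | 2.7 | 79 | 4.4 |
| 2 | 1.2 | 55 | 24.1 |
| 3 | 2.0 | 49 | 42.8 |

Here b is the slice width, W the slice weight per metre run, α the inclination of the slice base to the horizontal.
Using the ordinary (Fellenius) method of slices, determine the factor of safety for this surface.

Ordinary method of slices: FS = Σ[c'·Δl_i + (W_i cosα_i)·tanφ'] / Σ W_i sinα_i, with Δl_i = b_i / cosα_i.
Slice 1: Δl = 2.7/cos4.4° = 2.708 m; N'_1 = 79·cos4.4° = 78.8; c'Δl = 34.66; W sinα = 6.1
Slice 2: Δl = 1.2/cos24.1° = 1.315 m; N'_2 = 55·cos24.1° = 50.2; c'Δl = 16.83; W sinα = 22.5
Slice 3: Δl = 2.0/cos42.8° = 2.726 m; N'_3 = 49·cos42.8° = 36.0; c'Δl = 34.89; W sinα = 33.3
Σc'Δl = 86.4 kN/m; ΣN' = 164.9 kN/m; ΣW sinα = 61.8 kN/m
Resisting = 86.4 + 164.9·tan20.8° = 86.4 + 62.6 = 149.0 kN/m
FS = 149.0 / 61.8 = 2.411

FS = 2.41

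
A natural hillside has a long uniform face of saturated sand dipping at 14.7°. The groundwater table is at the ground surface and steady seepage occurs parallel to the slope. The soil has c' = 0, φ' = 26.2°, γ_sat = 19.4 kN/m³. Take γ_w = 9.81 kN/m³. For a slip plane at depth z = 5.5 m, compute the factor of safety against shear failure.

FS = 0.93

With seepage parallel to the slope and the water table at the surface, the effective normal stress on the slip plane uses the buoyant unit weight γ' = γ_sat − γ_w while the driving shear stress uses γ_sat:
FS = [c' + γ' z cos²β tanφ'] / [γ_sat z sinβ cosβ]
(For c' = 0 this reduces to FS = (γ'/γ_sat)·tanφ'/tanβ.)
γ' = 19.4 − 9.81 = 9.59 kN/m³
Numerator = 0.0 + 9.59·5.5·cos²14.7°·tan26.2° = 0.0 + 9.59·5.5·0.9356·0.4921 = 24.283 kPa
Denominator = 19.4·5.5·sin14.7°·cos14.7° = 19.4·5.5·0.2538·0.9673 = 26.190 kPa
FS = 24.283 / 26.190 = 0.927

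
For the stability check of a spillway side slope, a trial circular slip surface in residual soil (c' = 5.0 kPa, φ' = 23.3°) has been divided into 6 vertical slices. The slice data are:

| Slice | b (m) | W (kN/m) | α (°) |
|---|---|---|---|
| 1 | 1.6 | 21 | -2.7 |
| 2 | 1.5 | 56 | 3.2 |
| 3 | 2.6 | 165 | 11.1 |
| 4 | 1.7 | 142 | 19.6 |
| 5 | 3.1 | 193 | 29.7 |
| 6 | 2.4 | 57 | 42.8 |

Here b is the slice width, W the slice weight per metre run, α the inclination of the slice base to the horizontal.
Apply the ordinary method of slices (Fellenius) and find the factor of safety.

Ordinary method of slices: FS = Σ[c'·Δl_i + (W_i cosα_i)·tanφ'] / Σ W_i sinα_i, with Δl_i = b_i / cosα_i.
Slice 1: Δl = 1.6/cos(-2.7°) = 1.602 m; N'_1 = 21·cos(-2.7°) = 21.0; c'Δl = 8.01; W sinα = -1.0
Slice 2: Δl = 1.5/cos3.2° = 1.502 m; N'_2 = 56·cos3.2° = 55.9; c'Δl = 7.51; W sinα = 3.1
Slice 3: Δl = 2.6/cos11.1° = 2.650 m; N'_3 = 165·cos11.1° = 161.9; c'Δl = 13.25; W sinα = 31.8
Slice 4: Δl = 1.7/cos19.6° = 1.805 m; N'_4 = 142·cos19.6° = 133.8; c'Δl = 9.02; W sinα = 47.6
Slice 5: Δl = 3.1/cos29.7° = 3.569 m; N'_5 = 193·cos29.7° = 167.6; c'Δl = 17.84; W sinα = 95.6
Slice 6: Δl = 2.4/cos42.8° = 3.271 m; N'_6 = 57·cos42.8° = 41.8; c'Δl = 16.35; W sinα = 38.7
Σc'Δl = 72.0 kN/m; ΣN' = 582.0 kN/m; ΣW sinα = 215.9 kN/m
Resisting = 72.0 + 582.0·tan23.3° = 72.0 + 250.7 = 322.7 kN/m
FS = 322.7 / 215.9 = 1.495

FS = 1.49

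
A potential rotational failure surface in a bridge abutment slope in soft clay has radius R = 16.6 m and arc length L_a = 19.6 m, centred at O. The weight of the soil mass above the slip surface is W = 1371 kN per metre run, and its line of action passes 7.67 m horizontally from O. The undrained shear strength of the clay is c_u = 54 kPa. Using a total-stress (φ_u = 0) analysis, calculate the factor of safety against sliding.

Taking moments about the centre O, the resisting moment is provided by the undrained shear strength acting along the arc:
M_R = c_u·L_a·R = 54·19.60·16.6 = 17569.4 kN·m/m
M_D = W·d = 1371·7.67 = 10515.6 kN·m/m
FS = M_R / M_D = 17569.4 / 10515.6 = 1.671

FS = 1.67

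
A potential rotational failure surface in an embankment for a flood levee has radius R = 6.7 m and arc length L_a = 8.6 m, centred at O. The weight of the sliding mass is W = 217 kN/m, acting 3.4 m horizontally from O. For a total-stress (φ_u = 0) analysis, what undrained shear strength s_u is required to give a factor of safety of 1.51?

FS = s_u·L_a·R / (W·d), so s_u = FS·W·d / (L_a·R).
s_u = 1.51·217·3.4 / (8.60·6.7) = 1114.1 / 57.62 = 19.33 kPa

s_u = 19.3 kPa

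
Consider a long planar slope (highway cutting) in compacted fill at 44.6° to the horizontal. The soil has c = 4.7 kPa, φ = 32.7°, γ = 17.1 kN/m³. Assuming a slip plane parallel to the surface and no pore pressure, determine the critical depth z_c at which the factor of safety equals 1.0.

Setting FS = 1.00 in FS = [c + γz cos²β tanφ] / [γz sinβ cosβ] and solving for z:
z = c / [γ cosβ (FS·sinβ − cosβ·tanφ)]
  = 4.7 / [17.1·cos44.6°·(1.00·sin44.6° − cos44.6°·tan32.7°)]
  = 4.7 / [17.1·0.7120·(1.00·0.7022 − 0.7120·0.6420)]
  = 4.7 / 2.9835 = 1.575 m

z_c = 1.58 m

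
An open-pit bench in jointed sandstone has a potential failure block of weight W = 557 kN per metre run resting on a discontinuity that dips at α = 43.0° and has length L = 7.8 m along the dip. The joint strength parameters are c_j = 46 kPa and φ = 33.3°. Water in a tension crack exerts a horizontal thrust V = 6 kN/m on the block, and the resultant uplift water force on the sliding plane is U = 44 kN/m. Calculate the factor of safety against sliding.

Resolving the block weight along and normal to the plane and applying the Mohr–Coulomb strength on the joint:
N' = W cosα − U − V sinα = 557·cos43.0° − 44 − 6·sin43.0° = 359.3 kN/m
Driving force T = W sinα + V cosα = 557·sin43.0° + 6·cos43.0° = 384.3 kN/m
Resisting force R = c_j·L + N'·tanφ = 46·7.8 + 359.3·tan33.3° = 358.8 + 236.0 = 594.8 kN/m
FS = R / T = 594.8 / 384.3 = 1.548

FS = 1.55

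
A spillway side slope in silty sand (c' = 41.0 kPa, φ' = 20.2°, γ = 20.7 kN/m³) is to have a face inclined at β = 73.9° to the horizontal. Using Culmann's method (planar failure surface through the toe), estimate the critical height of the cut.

Culmann's analysis gives the critical failure plane at α_cr = (β + φ')/2 = (73.9 + 20.2)/2 = 47.1°, and the critical height
H_c = (4c'/γ) · sinβ cosφ' / [1 − cos(β − φ')]
    = (4·41.0/20.7) · sin73.9°·cos20.2° / [1 − cos(53.7°)]
    = 7.923 · 0.9608·0.9385 / [1 − 0.5920]
    = 7.923 · 0.9017 / 0.4080
    = 17.51 m

H_c = 17.51 m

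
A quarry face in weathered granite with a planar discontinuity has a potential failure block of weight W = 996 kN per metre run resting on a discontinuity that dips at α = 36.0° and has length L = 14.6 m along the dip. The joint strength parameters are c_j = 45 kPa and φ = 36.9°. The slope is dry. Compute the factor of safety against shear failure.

FS = 2.16

Resolving the block weight along and normal to the plane and applying the Mohr–Coulomb strength on the joint:
N' = W cosα = 996·cos36.0° = 805.8 kN/m
Driving force T = W sinα = 996·sin36.0° = 585.4 kN/m
Resisting force R = c_j·L + N'·tanφ = 45·14.6 + 805.8·tan36.9° = 657.0 + 605.0 = 1262.0 kN/m
FS = R / T = 1262.0 / 585.4 = 2.156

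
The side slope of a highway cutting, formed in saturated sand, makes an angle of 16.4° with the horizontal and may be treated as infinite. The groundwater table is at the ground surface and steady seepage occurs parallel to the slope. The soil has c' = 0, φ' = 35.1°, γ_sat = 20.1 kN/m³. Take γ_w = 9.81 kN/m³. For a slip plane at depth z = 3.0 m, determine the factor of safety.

With seepage parallel to the slope and the water table at the surface, the effective normal stress on the slip plane uses the buoyant unit weight γ' = γ_sat − γ_w while the driving shear stress uses γ_sat:
FS = [c' + γ' z cos²β tanφ'] / [γ_sat z sinβ cosβ]
(For c' = 0 this reduces to FS = (γ'/γ_sat)·tanφ'/tanβ.)
γ' = 20.1 − 9.81 = 10.29 kN/m³
Numerator = 0.0 + 10.29·3.0·cos²16.4°·tan35.1° = 0.0 + 10.29·3.0·0.9203·0.7028 = 19.966 kPa
Denominator = 20.1·3.0·sin16.4°·cos16.4° = 20.1·3.0·0.2823·0.9593 = 16.333 kPa
FS = 19.966 / 16.333 = 1.222

FS = 1.22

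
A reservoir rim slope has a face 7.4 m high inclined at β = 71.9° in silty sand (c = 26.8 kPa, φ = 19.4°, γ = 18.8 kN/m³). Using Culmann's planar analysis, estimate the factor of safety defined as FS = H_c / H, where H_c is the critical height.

H_c = (4c/γ) · sinβ cosφ / [1 − cos(β − φ)]
    = (4·26.8/18.8) · sin71.9°·cos19.4° / [1 − cos52.5°]
    = 5.702 · 0.8965 / 0.3912 = 13.07 m
FS = H_c / H = 13.07 / 7.4 = 1.766

FS = 1.77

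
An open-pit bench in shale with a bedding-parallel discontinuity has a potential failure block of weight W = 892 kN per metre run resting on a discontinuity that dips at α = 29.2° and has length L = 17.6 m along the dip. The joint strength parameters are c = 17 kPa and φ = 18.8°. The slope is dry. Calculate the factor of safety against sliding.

FS = 1.30

Resolving the block weight along and normal to the plane and applying the Mohr–Coulomb strength on the joint:
N' = W cosα = 892·cos29.2° = 778.6 kN/m
Driving force T = W sinα = 892·sin29.2° = 435.2 kN/m
Resisting force R = c·L + N'·tanφ = 17·17.6 + 778.6·tan18.8° = 299.2 + 265.1 = 564.3 kN/m
FS = R / T = 564.3 / 435.2 = 1.297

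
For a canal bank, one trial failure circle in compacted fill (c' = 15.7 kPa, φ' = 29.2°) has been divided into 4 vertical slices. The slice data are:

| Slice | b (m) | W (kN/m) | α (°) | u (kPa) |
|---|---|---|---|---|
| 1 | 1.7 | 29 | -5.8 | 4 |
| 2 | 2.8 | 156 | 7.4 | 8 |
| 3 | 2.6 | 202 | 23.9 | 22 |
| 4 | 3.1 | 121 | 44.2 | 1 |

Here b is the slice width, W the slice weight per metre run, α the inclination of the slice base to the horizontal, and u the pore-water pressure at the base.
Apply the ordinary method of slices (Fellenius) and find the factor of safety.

FS = 2.10

Ordinary method of slices: FS = Σ[c'·Δl_i + (W_i cosα_i − u_i·Δl_i)·tanφ'] / Σ W_i sinα_i, with Δl_i = b_i / cosα_i.
Slice 1: Δl = 1.7/cos(-5.8°) = 1.709 m; N'_1 = 29·cos(-5.8°) − 4·1.709 = 22.0; c'Δl = 26.83; W sinα = -2.9
Slice 2: Δl = 2.8/cos7.4° = 2.824 m; N'_2 = 156·cos7.4° − 8·2.824 = 132.1; c'Δl = 44.33; W sinα = 20.1
Slice 3: Δl = 2.6/cos23.9° = 2.844 m; N'_3 = 202·cos23.9° − 22·2.844 = 122.1; c'Δl = 44.65; W sinα = 81.8
Slice 4: Δl = 3.1/cos44.2° = 4.324 m; N'_4 = 121·cos44.2° − 1·4.324 = 82.4; c'Δl = 67.89; W sinα = 84.4
Σc'Δl = 183.7 kN/m; ΣN' = 358.7 kN/m; ΣW sinα = 183.4 kN/m
Resisting = 183.7 + 358.7·tan29.2° = 183.7 + 200.5 = 384.1 kN/m
FS = 384.1 / 183.4 = 2.095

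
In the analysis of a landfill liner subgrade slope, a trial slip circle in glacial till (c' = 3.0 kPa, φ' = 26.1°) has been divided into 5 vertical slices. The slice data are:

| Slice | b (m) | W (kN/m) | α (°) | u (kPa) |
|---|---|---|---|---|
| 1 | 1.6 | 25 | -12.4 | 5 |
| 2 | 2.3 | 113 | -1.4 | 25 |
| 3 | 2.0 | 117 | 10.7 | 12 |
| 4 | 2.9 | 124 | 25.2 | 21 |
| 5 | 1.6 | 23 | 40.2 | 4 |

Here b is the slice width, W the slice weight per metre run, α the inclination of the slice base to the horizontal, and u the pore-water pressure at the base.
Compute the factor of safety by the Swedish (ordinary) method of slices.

FS = 1.72

Ordinary method of slices: FS = Σ[c'·Δl_i + (W_i cosα_i − u_i·Δl_i)·tanφ'] / Σ W_i sinα_i, with Δl_i = b_i / cosα_i.
Slice 1: Δl = 1.6/cos(-12.4°) = 1.638 m; N'_1 = 25·cos(-12.4°) − 5·1.638 = 16.2; c'Δl = 4.91; W sinα = -5.4
Slice 2: Δl = 2.3/cos(-1.4°) = 2.301 m; N'_2 = 113·cos(-1.4°) − 25·2.301 = 55.4; c'Δl = 6.90; W sinα = -2.8
Slice 3: Δl = 2.0/cos10.7° = 2.035 m; N'_3 = 117·cos10.7° − 12·2.035 = 90.5; c'Δl = 6.11; W sinα = 21.7
Slice 4: Δl = 2.9/cos25.2° = 3.205 m; N'_4 = 124·cos25.2° − 21·3.205 = 44.9; c'Δl = 9.62; W sinα = 52.8
Slice 5: Δl = 1.6/cos40.2° = 2.095 m; N'_5 = 23·cos40.2° − 4·2.095 = 9.2; c'Δl = 6.28; W sinα = 14.8
Σc'Δl = 33.8 kN/m; ΣN' = 216.3 kN/m; ΣW sinα = 81.2 kN/m
Resisting = 33.8 + 216.3·tan26.1° = 33.8 + 106.0 = 139.8 kN/m
FS = 139.8 / 81.2 = 1.721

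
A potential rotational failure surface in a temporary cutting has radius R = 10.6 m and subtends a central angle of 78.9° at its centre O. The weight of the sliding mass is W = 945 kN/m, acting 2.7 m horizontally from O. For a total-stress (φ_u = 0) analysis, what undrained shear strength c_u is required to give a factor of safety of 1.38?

c_u = 22.8 kPa

FS = c_u·L_a·R / (W·d), so c_u = FS·W·d / (L_a·R).
Arc length L_a = R·θ = 10.6·(78.9°·π/180) = 10.6·1.3771 = 14.60 m
c_u = 1.38·945·2.7 / (14.60·10.6) = 3521.1 / 154.73 = 22.76 kPa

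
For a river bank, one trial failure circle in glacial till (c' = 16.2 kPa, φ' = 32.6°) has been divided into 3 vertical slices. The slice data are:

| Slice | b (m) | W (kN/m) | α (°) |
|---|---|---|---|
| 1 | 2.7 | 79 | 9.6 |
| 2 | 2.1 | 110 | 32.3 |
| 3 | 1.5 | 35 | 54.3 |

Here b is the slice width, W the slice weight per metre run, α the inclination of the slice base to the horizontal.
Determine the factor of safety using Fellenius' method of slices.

Ordinary method of slices: FS = Σ[c'·Δl_i + (W_i cosα_i)·tanφ'] / Σ W_i sinα_i, with Δl_i = b_i / cosα_i.
Slice 1: Δl = 2.7/cos9.6° = 2.738 m; N'_1 = 79·cos9.6° = 77.9; c'Δl = 44.36; W sinα = 13.2
Slice 2: Δl = 2.1/cos32.3° = 2.484 m; N'_2 = 110·cos32.3° = 93.0; c'Δl = 40.25; W sinα = 58.8
Slice 3: Δl = 1.5/cos54.3° = 2.571 m; N'_3 = 35·cos54.3° = 20.4; c'Δl = 41.64; W sinα = 28.4
Σc'Δl = 126.3 kN/m; ΣN' = 191.3 kN/m; ΣW sinα = 100.4 kN/m
Resisting = 126.3 + 191.3·tan32.6° = 126.3 + 122.3 = 248.6 kN/m
FS = 248.6 / 100.4 = 2.477

FS = 2.48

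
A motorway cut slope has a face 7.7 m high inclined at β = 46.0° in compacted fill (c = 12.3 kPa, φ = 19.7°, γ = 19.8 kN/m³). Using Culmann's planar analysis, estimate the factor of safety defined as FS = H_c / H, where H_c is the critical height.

H_c = (4c/γ) · sinβ cosφ / [1 − cos(β − φ)]
    = (4·12.3/19.8) · sin46.0°·cos19.7° / [1 − cos26.3°]
    = 2.485 · 0.6772 / 0.1035 = 16.26 m
FS = H_c / H = 16.26 / 7.7 = 2.111

FS = 2.11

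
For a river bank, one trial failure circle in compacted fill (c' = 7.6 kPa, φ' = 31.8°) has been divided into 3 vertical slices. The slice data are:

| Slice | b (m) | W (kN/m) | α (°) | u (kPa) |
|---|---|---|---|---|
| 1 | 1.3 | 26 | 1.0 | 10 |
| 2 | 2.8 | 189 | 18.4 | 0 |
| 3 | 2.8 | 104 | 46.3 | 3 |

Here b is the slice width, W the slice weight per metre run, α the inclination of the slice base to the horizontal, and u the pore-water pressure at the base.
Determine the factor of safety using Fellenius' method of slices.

FS = 1.62

Ordinary method of slices: FS = Σ[c'·Δl_i + (W_i cosα_i − u_i·Δl_i)·tanφ'] / Σ W_i sinα_i, with Δl_i = b_i / cosα_i.
Slice 1: Δl = 1.3/cos1.0° = 1.300 m; N'_1 = 26·cos1.0° − 10·1.300 = 13.0; c'Δl = 9.88; W sinα = 0.5
Slice 2: Δl = 2.8/cos18.4° = 2.951 m; N'_2 = 189·cos18.4° − 0·2.951 = 179.3; c'Δl = 22.43; W sinα = 59.7
Slice 3: Δl = 2.8/cos46.3° = 4.053 m; N'_3 = 104·cos46.3° − 3·4.053 = 59.7; c'Δl = 30.80; W sinα = 75.2
Σc'Δl = 63.1 kN/m; ΣN' = 252.0 kN/m; ΣW sinα = 135.3 kN/m
Resisting = 63.1 + 252.0·tan31.8° = 63.1 + 156.3 = 219.4 kN/m
FS = 219.4 / 135.3 = 1.621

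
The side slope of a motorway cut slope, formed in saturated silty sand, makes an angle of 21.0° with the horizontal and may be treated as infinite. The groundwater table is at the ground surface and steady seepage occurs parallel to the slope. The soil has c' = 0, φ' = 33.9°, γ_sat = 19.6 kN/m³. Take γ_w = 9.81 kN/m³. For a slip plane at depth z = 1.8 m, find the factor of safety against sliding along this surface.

FS = 0.87

With seepage parallel to the slope and the water table at the surface, the effective normal stress on the slip plane uses the buoyant unit weight γ' = γ_sat − γ_w while the driving shear stress uses γ_sat:
FS = [c' + γ' z cos²β tanφ'] / [γ_sat z sinβ cosβ]
(For c' = 0 this reduces to FS = (γ'/γ_sat)·tanφ'/tanβ.)
γ' = 19.6 − 9.81 = 9.79 kN/m³
Numerator = 0.0 + 9.79·1.8·cos²21.0°·tan33.9° = 0.0 + 9.79·1.8·0.8716·0.6720 = 10.321 kPa
Denominator = 19.6·1.8·sin21.0°·cos21.0° = 19.6·1.8·0.3584·0.9336 = 11.803 kPa
FS = 10.321 / 11.803 = 0.874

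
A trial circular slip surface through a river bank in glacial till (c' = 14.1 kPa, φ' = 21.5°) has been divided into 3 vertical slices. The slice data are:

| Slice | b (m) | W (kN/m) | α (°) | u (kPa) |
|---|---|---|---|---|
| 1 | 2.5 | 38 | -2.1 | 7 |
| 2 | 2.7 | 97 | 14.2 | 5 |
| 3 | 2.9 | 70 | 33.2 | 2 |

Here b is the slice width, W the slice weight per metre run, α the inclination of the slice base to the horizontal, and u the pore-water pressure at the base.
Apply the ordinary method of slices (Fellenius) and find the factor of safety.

Ordinary method of slices: FS = Σ[c'·Δl_i + (W_i cosα_i − u_i·Δl_i)·tanφ'] / Σ W_i sinα_i, with Δl_i = b_i / cosα_i.
Slice 1: Δl = 2.5/cos(-2.1°) = 2.502 m; N'_1 = 38·cos(-2.1°) − 7·2.502 = 20.5; c'Δl = 35.27; W sinα = -1.4
Slice 2: Δl = 2.7/cos14.2° = 2.785 m; N'_2 = 97·cos14.2° − 5·2.785 = 80.1; c'Δl = 39.27; W sinα = 23.8
Slice 3: Δl = 2.9/cos33.2° = 3.466 m; N'_3 = 70·cos33.2° − 2·3.466 = 51.6; c'Δl = 48.87; W sinα = 38.3
Σc'Δl = 123.4 kN/m; ΣN' = 152.2 kN/m; ΣW sinα = 60.7 kN/m
Resisting = 123.4 + 152.2·tan21.5° = 123.4 + 60.0 = 183.4 kN/m
FS = 183.4 / 60.7 = 3.019

FS = 3.02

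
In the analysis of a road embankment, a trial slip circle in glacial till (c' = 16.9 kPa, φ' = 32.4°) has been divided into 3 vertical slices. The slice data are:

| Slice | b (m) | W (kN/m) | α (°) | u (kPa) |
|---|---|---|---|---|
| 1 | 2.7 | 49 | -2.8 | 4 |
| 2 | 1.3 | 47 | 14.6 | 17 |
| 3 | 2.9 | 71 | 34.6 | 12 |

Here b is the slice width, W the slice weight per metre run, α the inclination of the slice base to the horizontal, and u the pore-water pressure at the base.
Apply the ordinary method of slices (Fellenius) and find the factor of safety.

Ordinary method of slices: FS = Σ[c'·Δl_i + (W_i cosα_i − u_i·Δl_i)·tanφ'] / Σ W_i sinα_i, with Δl_i = b_i / cosα_i.
Slice 1: Δl = 2.7/cos(-2.8°) = 2.703 m; N'_1 = 49·cos(-2.8°) − 4·2.703 = 38.1; c'Δl = 45.68; W sinα = -2.4
Slice 2: Δl = 1.3/cos14.6° = 1.343 m; N'_2 = 47·cos14.6° − 17·1.343 = 22.6; c'Δl = 22.70; W sinα = 11.8
Slice 3: Δl = 2.9/cos34.6° = 3.523 m; N'_3 = 71·cos34.6° − 12·3.523 = 16.2; c'Δl = 59.54; W sinα = 40.3
Σc'Δl = 127.9 kN/m; ΣN' = 76.9 kN/m; ΣW sinα = 49.8 kN/m
Resisting = 127.9 + 76.9·tan32.4° = 127.9 + 48.8 = 176.8 kN/m
FS = 176.8 / 49.8 = 3.551

FS = 3.55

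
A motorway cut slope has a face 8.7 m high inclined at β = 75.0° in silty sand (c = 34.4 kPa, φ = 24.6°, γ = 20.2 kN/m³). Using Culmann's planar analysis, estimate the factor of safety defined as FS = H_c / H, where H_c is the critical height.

FS = 1.90

H_c = (4c/γ) · sinβ cosφ / [1 − cos(β − φ)]
    = (4·34.4/20.2) · sin75.0°·cos24.6° / [1 − cos50.4°]
    = 6.812 · 0.8783 / 0.3626 = 16.50 m
FS = H_c / H = 16.50 / 8.7 = 1.897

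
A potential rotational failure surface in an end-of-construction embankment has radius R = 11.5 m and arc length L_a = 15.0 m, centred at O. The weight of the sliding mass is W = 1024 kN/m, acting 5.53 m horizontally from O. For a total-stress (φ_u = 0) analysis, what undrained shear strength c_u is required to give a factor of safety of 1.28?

FS = c_u·L_a·R / (W·d), so c_u = FS·W·d / (L_a·R).
c_u = 1.28·1024·5.53 / (15.00·11.5) = 7248.3 / 172.50 = 42.02 kPa

c_u = 42.0 kPa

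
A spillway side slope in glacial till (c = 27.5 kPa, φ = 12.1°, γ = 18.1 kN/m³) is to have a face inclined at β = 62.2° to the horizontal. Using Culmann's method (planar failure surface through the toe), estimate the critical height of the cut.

Culmann's analysis gives the critical failure plane at α_cr = (β + φ)/2 = (62.2 + 12.1)/2 = 37.1°, and the critical height
H_c = (4c/γ) · sinβ cosφ / [1 − cos(β − φ)]
    = (4·27.5/18.1) · sin62.2°·cos12.1° / [1 − cos(50.1°)]
    = 6.077 · 0.8846·0.9778 / [1 − 0.6414]
    = 6.077 · 0.8649 / 0.3586
    = 14.66 m

H_c = 14.66 m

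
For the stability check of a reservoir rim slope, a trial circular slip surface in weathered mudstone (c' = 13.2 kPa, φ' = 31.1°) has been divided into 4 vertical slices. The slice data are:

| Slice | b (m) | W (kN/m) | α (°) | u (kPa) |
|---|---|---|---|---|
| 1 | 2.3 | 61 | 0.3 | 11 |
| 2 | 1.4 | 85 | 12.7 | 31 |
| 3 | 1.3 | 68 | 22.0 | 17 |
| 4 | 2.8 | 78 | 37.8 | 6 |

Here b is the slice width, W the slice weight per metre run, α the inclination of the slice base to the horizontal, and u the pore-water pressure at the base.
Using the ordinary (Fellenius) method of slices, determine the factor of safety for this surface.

FS = 2.25

Ordinary method of slices: FS = Σ[c'·Δl_i + (W_i cosα_i − u_i·Δl_i)·tanφ'] / Σ W_i sinα_i, with Δl_i = b_i / cosα_i.
Slice 1: Δl = 2.3/cos0.3° = 2.300 m; N'_1 = 61·cos0.3° − 11·2.300 = 35.7; c'Δl = 30.36; W sinα = 0.3
Slice 2: Δl = 1.4/cos12.7° = 1.435 m; N'_2 = 85·cos12.7° − 31·1.435 = 38.4; c'Δl = 18.94; W sinα = 18.7
Slice 3: Δl = 1.3/cos22.0° = 1.402 m; N'_3 = 68·cos22.0° − 17·1.402 = 39.2; c'Δl = 18.51; W sinα = 25.5
Slice 4: Δl = 2.8/cos37.8° = 3.544 m; N'_4 = 78·cos37.8° − 6·3.544 = 40.4; c'Δl = 46.78; W sinα = 47.8
Σc'Δl = 114.6 kN/m; ΣN' = 153.7 kN/m; ΣW sinα = 92.3 kN/m
Resisting = 114.6 + 153.7·tan31.1° = 114.6 + 92.7 = 207.3 kN/m
FS = 207.3 / 92.3 = 2.246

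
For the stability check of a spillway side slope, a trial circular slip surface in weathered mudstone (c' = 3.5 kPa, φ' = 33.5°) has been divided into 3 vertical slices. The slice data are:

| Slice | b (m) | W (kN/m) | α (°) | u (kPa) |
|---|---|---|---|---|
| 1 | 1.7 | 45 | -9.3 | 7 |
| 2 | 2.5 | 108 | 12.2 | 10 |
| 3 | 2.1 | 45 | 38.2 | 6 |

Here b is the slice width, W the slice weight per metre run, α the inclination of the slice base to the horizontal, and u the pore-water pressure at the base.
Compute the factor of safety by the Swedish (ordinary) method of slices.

FS = 2.57

Ordinary method of slices: FS = Σ[c'·Δl_i + (W_i cosα_i − u_i·Δl_i)·tanφ'] / Σ W_i sinα_i, with Δl_i = b_i / cosα_i.
Slice 1: Δl = 1.7/cos(-9.3°) = 1.723 m; N'_1 = 45·cos(-9.3°) − 7·1.723 = 32.4; c'Δl = 6.03; W sinα = -7.3
Slice 2: Δl = 2.5/cos12.2° = 2.558 m; N'_2 = 108·cos12.2° − 10·2.558 = 80.0; c'Δl = 8.95; W sinα = 22.8
Slice 3: Δl = 2.1/cos38.2° = 2.672 m; N'_3 = 45·cos38.2° − 6·2.672 = 19.3; c'Δl = 9.35; W sinα = 27.8
Σc'Δl = 24.3 kN/m; ΣN' = 131.7 kN/m; ΣW sinα = 43.4 kN/m
Resisting = 24.3 + 131.7·tan33.5° = 24.3 + 87.1 = 111.5 kN/m
FS = 111.5 / 43.4 = 2.570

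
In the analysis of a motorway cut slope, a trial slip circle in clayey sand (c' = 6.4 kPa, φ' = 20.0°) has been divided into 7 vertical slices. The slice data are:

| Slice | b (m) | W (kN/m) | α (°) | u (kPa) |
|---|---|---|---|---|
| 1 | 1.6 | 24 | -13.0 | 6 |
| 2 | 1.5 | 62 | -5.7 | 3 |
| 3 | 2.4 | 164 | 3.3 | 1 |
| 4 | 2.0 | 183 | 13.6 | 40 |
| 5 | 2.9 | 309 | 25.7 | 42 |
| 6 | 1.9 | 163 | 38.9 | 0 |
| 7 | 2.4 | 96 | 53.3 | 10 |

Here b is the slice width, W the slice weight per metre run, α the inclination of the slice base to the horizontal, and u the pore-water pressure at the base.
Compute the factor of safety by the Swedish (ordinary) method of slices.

FS = 0.94

Ordinary method of slices: FS = Σ[c'·Δl_i + (W_i cosα_i − u_i·Δl_i)·tanφ'] / Σ W_i sinα_i, with Δl_i = b_i / cosα_i.
Slice 1: Δl = 1.6/cos(-13.0°) = 1.642 m; N'_1 = 24·cos(-13.0°) − 6·1.642 = 13.5; c'Δl = 10.51; W sinα = -5.4
Slice 2: Δl = 1.5/cos(-5.7°) = 1.507 m; N'_2 = 62·cos(-5.7°) − 3·1.507 = 57.2; c'Δl = 9.65; W sinα = -6.2
Slice 3: Δl = 2.4/cos3.3° = 2.404 m; N'_3 = 164·cos3.3° − 1·2.404 = 161.3; c'Δl = 15.39; W sinα = 9.4
Slice 4: Δl = 2.0/cos13.6° = 2.058 m; N'_4 = 183·cos13.6° − 40·2.058 = 95.6; c'Δl = 13.17; W sinα = 43.0
Slice 5: Δl = 2.9/cos25.7° = 3.218 m; N'_5 = 309·cos25.7° − 42·3.218 = 143.3; c'Δl = 20.60; W sinα = 134.0
Slice 6: Δl = 1.9/cos38.9° = 2.441 m; N'_6 = 163·cos38.9° − 0·2.441 = 126.9; c'Δl = 15.62; W sinα = 102.4
Slice 7: Δl = 2.4/cos53.3° = 4.016 m; N'_7 = 96·cos53.3° − 10·4.016 = 17.2; c'Δl = 25.70; W sinα = 77.0
Σc'Δl = 110.6 kN/m; ΣN' = 614.9 kN/m; ΣW sinα = 354.2 kN/m
Resisting = 110.6 + 614.9·tan20.0° = 110.6 + 223.8 = 334.4 kN/m
FS = 334.4 / 354.2 = 0.944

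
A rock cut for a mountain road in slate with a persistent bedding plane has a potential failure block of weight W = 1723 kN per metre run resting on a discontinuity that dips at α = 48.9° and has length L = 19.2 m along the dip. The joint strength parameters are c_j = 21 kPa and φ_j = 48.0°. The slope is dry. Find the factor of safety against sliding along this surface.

FS = 1.28

Resolving the block weight along and normal to the plane and applying the Mohr–Coulomb strength on the joint:
N' = W cosα = 1723·cos48.9° = 1132.7 kN/m
Driving force T = W sinα = 1723·sin48.9° = 1298.4 kN/m
Resisting force R = c_j·L + N'·tanφ_j = 21·19.2 + 1132.7·tan48.0° = 403.2 + 1257.9 = 1661.1 kN/m
FS = R / T = 1661.1 / 1298.4 = 1.279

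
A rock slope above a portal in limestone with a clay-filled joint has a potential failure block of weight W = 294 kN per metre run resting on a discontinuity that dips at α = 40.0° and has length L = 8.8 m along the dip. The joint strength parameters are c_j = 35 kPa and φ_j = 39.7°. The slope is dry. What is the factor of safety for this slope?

FS = 2.62

Resolving the block weight along and normal to the plane and applying the Mohr–Coulomb strength on the joint:
N' = W cosα = 294·cos40.0° = 225.2 kN/m
Driving force T = W sinα = 294·sin40.0° = 189.0 kN/m
Resisting force R = c_j·L + N'·tanφ_j = 35·8.8 + 225.2·tan39.7° = 308.0 + 187.0 = 495.0 kN/m
FS = R / T = 495.0 / 189.0 = 2.619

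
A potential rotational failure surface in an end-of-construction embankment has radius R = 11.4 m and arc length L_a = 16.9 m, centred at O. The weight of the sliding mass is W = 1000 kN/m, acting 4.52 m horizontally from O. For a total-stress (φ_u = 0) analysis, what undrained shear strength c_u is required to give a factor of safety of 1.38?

c_u = 32.4 kPa

FS = c_u·L_a·R / (W·d), so c_u = FS·W·d / (L_a·R).
c_u = 1.38·1000·4.52 / (16.90·11.4) = 6237.6 / 192.66 = 32.38 kPa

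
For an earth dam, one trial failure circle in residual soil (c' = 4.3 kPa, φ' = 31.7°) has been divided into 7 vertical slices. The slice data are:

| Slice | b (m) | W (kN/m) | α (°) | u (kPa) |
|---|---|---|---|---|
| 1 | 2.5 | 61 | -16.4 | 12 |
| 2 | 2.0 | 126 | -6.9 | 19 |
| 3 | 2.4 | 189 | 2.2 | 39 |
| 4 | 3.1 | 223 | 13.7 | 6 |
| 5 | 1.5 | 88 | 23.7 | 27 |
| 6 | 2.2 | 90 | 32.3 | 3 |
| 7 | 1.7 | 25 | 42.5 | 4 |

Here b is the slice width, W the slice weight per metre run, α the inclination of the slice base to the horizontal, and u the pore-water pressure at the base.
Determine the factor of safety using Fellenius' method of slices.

Ordinary method of slices: FS = Σ[c'·Δl_i + (W_i cosα_i − u_i·Δl_i)·tanφ'] / Σ W_i sinα_i, with Δl_i = b_i / cosα_i.
Slice 1: Δl = 2.5/cos(-16.4°) = 2.606 m; N'_1 = 61·cos(-16.4°) − 12·2.606 = 27.2; c'Δl = 11.21; W sinα = -17.2
Slice 2: Δl = 2.0/cos(-6.9°) = 2.015 m; N'_2 = 126·cos(-6.9°) − 19·2.015 = 86.8; c'Δl = 8.66; W sinα = -15.1
Slice 3: Δl = 2.4/cos2.2° = 2.402 m; N'_3 = 189·cos2.2° − 39·2.402 = 95.2; c'Δl = 10.33; W sinα = 7.3
Slice 4: Δl = 3.1/cos13.7° = 3.191 m; N'_4 = 223·cos13.7° − 6·3.191 = 197.5; c'Δl = 13.72; W sinα = 52.8
Slice 5: Δl = 1.5/cos23.7° = 1.638 m; N'_5 = 88·cos23.7° − 27·1.638 = 36.3; c'Δl = 7.04; W sinα = 35.4
Slice 6: Δl = 2.2/cos32.3° = 2.603 m; N'_6 = 90·cos32.3° − 3·2.603 = 68.3; c'Δl = 11.19; W sinα = 48.1
Slice 7: Δl = 1.7/cos42.5° = 2.306 m; N'_7 = 25·cos42.5° − 4·2.306 = 9.2; c'Δl = 9.91; W sinα = 16.9
Σc'Δl = 72.1 kN/m; ΣN' = 520.6 kN/m; ΣW sinα = 128.1 kN/m
Resisting = 72.1 + 520.6·tan31.7° = 72.1 + 321.5 = 393.6 kN/m
FS = 393.6 / 128.1 = 3.073

FS = 3.07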